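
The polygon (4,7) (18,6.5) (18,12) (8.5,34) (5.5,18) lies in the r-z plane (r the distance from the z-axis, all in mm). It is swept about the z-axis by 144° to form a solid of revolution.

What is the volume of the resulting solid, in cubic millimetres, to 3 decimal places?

Profile (r,z), 5 vertices: (4,7) (18,6.5) (18,12) (8.5,34) (5.5,18)
edge 0: (4,7)→(18,6.5)  cross = 4·6.5 − 18·7 = -100.0000; (r_i+r_j)·cross = 22·-100.0000 = -2200.0000
edge 1: (18,6.5)→(18,12)  cross = 18·12 − 18·6.5 = 99.0000; (r_i+r_j)·cross = 36·99.0000 = 3564.0000
edge 2: (18,12)→(8.5,34)  cross = 18·34 − 8.5·12 = 510.0000; (r_i+r_j)·cross = 26.5·510.0000 = 13515.0000
edge 3: (8.5,34)→(5.5,18)  cross = 8.5·18 − 5.5·34 = -34.0000; (r_i+r_j)·cross = 14·-34.0000 = -476.0000
edge 4: (5.5,18)→(4,7)  cross = 5.5·7 − 4·18 = -33.5000; (r_i+r_j)·cross = 9.5·-33.5000 = -318.2500
Σcross = 441.5000 → A = |Σcross|/2 = 220.7500 mm²
Σ(r_i+r_j)·cross = 14084.7500 → first moment M = |Σ|/6 = 2347.4583
R_c = M/A = 2347.4583/220.7500 = 10.6340 mm
θ = 144° = 2.513274 rad
V = θ·R_c·A = 2.513274·10.6340·220.7500 = 5899.806 mm³

Volume = 5899.806 mm³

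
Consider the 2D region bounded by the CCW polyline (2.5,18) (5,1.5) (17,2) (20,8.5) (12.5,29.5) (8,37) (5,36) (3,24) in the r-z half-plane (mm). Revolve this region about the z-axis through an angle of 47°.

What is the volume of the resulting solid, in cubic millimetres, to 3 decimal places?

Volume = 3369.504 mm³

Profile (r,z), 8 vertices: (2.5,18) (5,1.5) (17,2) (20,8.5) (12.5,29.5) (8,37) (5,36) (3,24)
edge 0: (2.5,18)→(5,1.5)  cross = 2.5·1.5 − 5·18 = -86.2500; (r_i+r_j)·cross = 7.5·-86.2500 = -646.8750
edge 1: (5,1.5)→(17,2)  cross = 5·2 − 17·1.5 = -15.5000; (r_i+r_j)·cross = 22·-15.5000 = -341.0000
edge 2: (17,2)→(20,8.5)  cross = 17·8.5 − 20·2 = 104.5000; (r_i+r_j)·cross = 37·104.5000 = 3866.5000
edge 3: (20,8.5)→(12.5,29.5)  cross = 20·29.5 − 12.5·8.5 = 483.7500; (r_i+r_j)·cross = 32.5·483.7500 = 15721.8750
edge 4: (12.5,29.5)→(8,37)  cross = 12.5·37 − 8·29.5 = 226.5000; (r_i+r_j)·cross = 20.5·226.5000 = 4643.2500
edge 5: (8,37)→(5,36)  cross = 8·36 − 5·37 = 103.0000; (r_i+r_j)·cross = 13·103.0000 = 1339.0000
edge 6: (5,36)→(3,24)  cross = 5·24 − 3·36 = 12.0000; (r_i+r_j)·cross = 8·12.0000 = 96.0000
edge 7: (3,24)→(2.5,18)  cross = 3·18 − 2.5·24 = -6.0000; (r_i+r_j)·cross = 5.5·-6.0000 = -33.0000
Σcross = 822.0000 → A = |Σcross|/2 = 411.0000 mm²
Σ(r_i+r_j)·cross = 24645.7500 → first moment M = |Σ|/6 = 4107.6250
R_c = M/A = 4107.6250/411.0000 = 9.9942 mm
θ = 47° = 0.820305 rad
V = θ·R_c·A = 0.820305·9.9942·411.0000 = 3369.504 mm³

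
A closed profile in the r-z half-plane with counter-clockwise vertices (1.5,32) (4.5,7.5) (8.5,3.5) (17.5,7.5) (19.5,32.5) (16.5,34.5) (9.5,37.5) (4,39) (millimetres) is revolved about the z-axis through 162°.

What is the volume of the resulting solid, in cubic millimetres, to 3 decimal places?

Volume = 14191.831 mm³

Profile (r,z), 8 vertices: (1.5,32) (4.5,7.5) (8.5,3.5) (17.5,7.5) (19.5,32.5) (16.5,34.5) (9.5,37.5) (4,39)
edge 0: (1.5,32)→(4.5,7.5)  cross = 1.5·7.5 − 4.5·32 = -132.7500; (r_i+r_j)·cross = 6·-132.7500 = -796.5000
edge 1: (4.5,7.5)→(8.5,3.5)  cross = 4.5·3.5 − 8.5·7.5 = -48.0000; (r_i+r_j)·cross = 13·-48.0000 = -624.0000
edge 2: (8.5,3.5)→(17.5,7.5)  cross = 8.5·7.5 − 17.5·3.5 = 2.5000; (r_i+r_j)·cross = 26·2.5000 = 65.0000
edge 3: (17.5,7.5)→(19.5,32.5)  cross = 17.5·32.5 − 19.5·7.5 = 422.5000; (r_i+r_j)·cross = 37·422.5000 = 15632.5000
edge 4: (19.5,32.5)→(16.5,34.5)  cross = 19.5·34.5 − 16.5·32.5 = 136.5000; (r_i+r_j)·cross = 36·136.5000 = 4914.0000
edge 5: (16.5,34.5)→(9.5,37.5)  cross = 16.5·37.5 − 9.5·34.5 = 291.0000; (r_i+r_j)·cross = 26·291.0000 = 7566.0000
edge 6: (9.5,37.5)→(4,39)  cross = 9.5·39 − 4·37.5 = 220.5000; (r_i+r_j)·cross = 13.5·220.5000 = 2976.7500
edge 7: (4,39)→(1.5,32)  cross = 4·32 − 1.5·39 = 69.5000; (r_i+r_j)·cross = 5.5·69.5000 = 382.2500
Σcross = 961.7500 → A = |Σcross|/2 = 480.8750 mm²
Σ(r_i+r_j)·cross = 30116.0000 → first moment M = |Σ|/6 = 5019.3333
R_c = M/A = 5019.3333/480.8750 = 10.4379 mm
θ = 162° = 2.827433 rad
V = θ·R_c·A = 2.827433·10.4379·480.8750 = 14191.831 mm³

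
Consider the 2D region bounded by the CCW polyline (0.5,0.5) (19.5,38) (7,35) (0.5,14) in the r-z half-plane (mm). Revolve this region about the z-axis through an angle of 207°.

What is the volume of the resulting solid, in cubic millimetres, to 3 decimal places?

Profile (r,z), 4 vertices: (0.5,0.5) (19.5,38) (7,35) (0.5,14)
edge 0: (0.5,0.5)→(19.5,38)  cross = 0.5·38 − 19.5·0.5 = 9.2500; (r_i+r_j)·cross = 20·9.2500 = 185.0000
edge 1: (19.5,38)→(7,35)  cross = 19.5·35 − 7·38 = 416.5000; (r_i+r_j)·cross = 26.5·416.5000 = 11037.2500
edge 2: (7,35)→(0.5,14)  cross = 7·14 − 0.5·35 = 80.5000; (r_i+r_j)·cross = 7.5·80.5000 = 603.7500
edge 3: (0.5,14)→(0.5,0.5)  cross = 0.5·0.5 − 0.5·14 = -6.7500; (r_i+r_j)·cross = 1·-6.7500 = -6.7500
Σcross = 499.5000 → A = |Σcross|/2 = 249.7500 mm²
Σ(r_i+r_j)·cross = 11819.2500 → first moment M = |Σ|/6 = 1969.8750
R_c = M/A = 1969.8750/249.7500 = 7.8874 mm
θ = 207° = 3.612832 rad
V = θ·R_c·A = 3.612832·7.8874·249.7500 = 7116.827 mm³

Volume = 7116.827 mm³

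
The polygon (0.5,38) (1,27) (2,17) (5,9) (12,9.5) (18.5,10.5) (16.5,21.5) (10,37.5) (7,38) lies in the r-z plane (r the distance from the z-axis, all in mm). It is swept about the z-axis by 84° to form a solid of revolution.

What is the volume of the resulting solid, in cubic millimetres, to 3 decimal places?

Profile (r,z), 9 vertices: (0.5,38) (1,27) (2,17) (5,9) (12,9.5) (18.5,10.5) (16.5,21.5) (10,37.5) (7,38)
edge 0: (0.5,38)→(1,27)  cross = 0.5·27 − 1·38 = -24.5000; (r_i+r_j)·cross = 1.5·-24.5000 = -36.7500
edge 1: (1,27)→(2,17)  cross = 1·17 − 2·27 = -37.0000; (r_i+r_j)·cross = 3·-37.0000 = -111.0000
edge 2: (2,17)→(5,9)  cross = 2·9 − 5·17 = -67.0000; (r_i+r_j)·cross = 7·-67.0000 = -469.0000
edge 3: (5,9)→(12,9.5)  cross = 5·9.5 − 12·9 = -60.5000; (r_i+r_j)·cross = 17·-60.5000 = -1028.5000
edge 4: (12,9.5)→(18.5,10.5)  cross = 12·10.5 − 18.5·9.5 = -49.7500; (r_i+r_j)·cross = 30.5·-49.7500 = -1517.3750
edge 5: (18.5,10.5)→(16.5,21.5)  cross = 18.5·21.5 − 16.5·10.5 = 224.5000; (r_i+r_j)·cross = 35·224.5000 = 7857.5000
edge 6: (16.5,21.5)→(10,37.5)  cross = 16.5·37.5 − 10·21.5 = 403.7500; (r_i+r_j)·cross = 26.5·403.7500 = 10699.3750
edge 7: (10,37.5)→(7,38)  cross = 10·38 − 7·37.5 = 117.5000; (r_i+r_j)·cross = 17·117.5000 = 1997.5000
edge 8: (7,38)→(0.5,38)  cross = 7·38 − 0.5·38 = 247.0000; (r_i+r_j)·cross = 7.5·247.0000 = 1852.5000
Σcross = 754.0000 → A = |Σcross|/2 = 377.0000 mm²
Σ(r_i+r_j)·cross = 19244.2500 → first moment M = |Σ|/6 = 3207.3750
R_c = M/A = 3207.3750/377.0000 = 8.5076 mm
θ = 84° = 1.466077 rad
V = θ·R_c·A = 1.466077·8.5076·377.0000 = 4702.257 mm³

Volume = 4702.257 mm³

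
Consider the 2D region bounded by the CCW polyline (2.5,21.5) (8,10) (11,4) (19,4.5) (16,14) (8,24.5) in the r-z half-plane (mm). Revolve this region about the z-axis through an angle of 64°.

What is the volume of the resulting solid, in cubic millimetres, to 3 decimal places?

Profile (r,z), 6 vertices: (2.5,21.5) (8,10) (11,4) (19,4.5) (16,14) (8,24.5)
edge 0: (2.5,21.5)→(8,10)  cross = 2.5·10 − 8·21.5 = -147.0000; (r_i+r_j)·cross = 10.5·-147.0000 = -1543.5000
edge 1: (8,10)→(11,4)  cross = 8·4 − 11·10 = -78.0000; (r_i+r_j)·cross = 19·-78.0000 = -1482.0000
edge 2: (11,4)→(19,4.5)  cross = 11·4.5 − 19·4 = -26.5000; (r_i+r_j)·cross = 30·-26.5000 = -795.0000
edge 3: (19,4.5)→(16,14)  cross = 19·14 − 16·4.5 = 194.0000; (r_i+r_j)·cross = 35·194.0000 = 6790.0000
edge 4: (16,14)→(8,24.5)  cross = 16·24.5 − 8·14 = 280.0000; (r_i+r_j)·cross = 24·280.0000 = 6720.0000
edge 5: (8,24.5)→(2.5,21.5)  cross = 8·21.5 − 2.5·24.5 = 110.7500; (r_i+r_j)·cross = 10.5·110.7500 = 1162.8750
Σcross = 333.2500 → A = |Σcross|/2 = 166.6250 mm²
Σ(r_i+r_j)·cross = 10852.3750 → first moment M = |Σ|/6 = 1808.7292
R_c = M/A = 1808.7292/166.6250 = 10.8551 mm
θ = 64° = 1.117011 rad
V = θ·R_c·A = 1.117011·10.8551·166.6250 = 2020.370 mm³

Volume = 2020.370 mm³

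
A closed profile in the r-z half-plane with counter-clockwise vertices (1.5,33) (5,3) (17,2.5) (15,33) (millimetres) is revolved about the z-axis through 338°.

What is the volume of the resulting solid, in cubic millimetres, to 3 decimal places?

Volume = 21839.378 mm³

Profile (r,z), 4 vertices: (1.5,33) (5,3) (17,2.5) (15,33)
edge 0: (1.5,33)→(5,3)  cross = 1.5·3 − 5·33 = -160.5000; (r_i+r_j)·cross = 6.5·-160.5000 = -1043.2500
edge 1: (5,3)→(17,2.5)  cross = 5·2.5 − 17·3 = -38.5000; (r_i+r_j)·cross = 22·-38.5000 = -847.0000
edge 2: (17,2.5)→(15,33)  cross = 17·33 − 15·2.5 = 523.5000; (r_i+r_j)·cross = 32·523.5000 = 16752.0000
edge 3: (15,33)→(1.5,33)  cross = 15·33 − 1.5·33 = 445.5000; (r_i+r_j)·cross = 16.5·445.5000 = 7350.7500
Σcross = 770.0000 → A = |Σcross|/2 = 385.0000 mm²
Σ(r_i+r_j)·cross = 22212.5000 → first moment M = |Σ|/6 = 3702.0833
R_c = M/A = 3702.0833/385.0000 = 9.6158 mm
θ = 338° = 5.899213 rad
V = θ·R_c·A = 5.899213·9.6158·385.0000 = 21839.378 mm³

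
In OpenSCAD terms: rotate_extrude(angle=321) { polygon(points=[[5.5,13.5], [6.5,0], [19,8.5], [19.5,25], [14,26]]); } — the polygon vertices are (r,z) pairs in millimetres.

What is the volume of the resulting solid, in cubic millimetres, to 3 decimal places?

Profile (r,z), 5 vertices: (5.5,13.5) (6.5,0) (19,8.5) (19.5,25) (14,26)
edge 0: (5.5,13.5)→(6.5,0)  cross = 5.5·0 − 6.5·13.5 = -87.7500; (r_i+r_j)·cross = 12·-87.7500 = -1053.0000
edge 1: (6.5,0)→(19,8.5)  cross = 6.5·8.5 − 19·0 = 55.2500; (r_i+r_j)·cross = 25.5·55.2500 = 1408.8750
edge 2: (19,8.5)→(19.5,25)  cross = 19·25 − 19.5·8.5 = 309.2500; (r_i+r_j)·cross = 38.5·309.2500 = 11906.1250
edge 3: (19.5,25)→(14,26)  cross = 19.5·26 − 14·25 = 157.0000; (r_i+r_j)·cross = 33.5·157.0000 = 5259.5000
edge 4: (14,26)→(5.5,13.5)  cross = 14·13.5 − 5.5·26 = 46.0000; (r_i+r_j)·cross = 19.5·46.0000 = 897.0000
Σcross = 479.7500 → A = |Σcross|/2 = 239.8750 mm²
Σ(r_i+r_j)·cross = 18418.5000 → first moment M = |Σ|/6 = 3069.7500
R_c = M/A = 3069.7500/239.8750 = 12.7973 mm
θ = 321° = 5.602507 rad
V = θ·R_c·A = 5.602507·12.7973·239.8750 = 17198.296 mm³

Volume = 17198.296 mm³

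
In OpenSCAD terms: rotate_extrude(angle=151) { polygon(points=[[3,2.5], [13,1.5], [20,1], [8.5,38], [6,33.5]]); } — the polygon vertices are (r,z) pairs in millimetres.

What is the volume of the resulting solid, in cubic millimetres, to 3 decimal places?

Profile (r,z), 5 vertices: (3,2.5) (13,1.5) (20,1) (8.5,38) (6,33.5)
edge 0: (3,2.5)→(13,1.5)  cross = 3·1.5 − 13·2.5 = -28.0000; (r_i+r_j)·cross = 16·-28.0000 = -448.0000
edge 1: (13,1.5)→(20,1)  cross = 13·1 − 20·1.5 = -17.0000; (r_i+r_j)·cross = 33·-17.0000 = -561.0000
edge 2: (20,1)→(8.5,38)  cross = 20·38 − 8.5·1 = 751.5000; (r_i+r_j)·cross = 28.5·751.5000 = 21417.7500
edge 3: (8.5,38)→(6,33.5)  cross = 8.5·33.5 − 6·38 = 56.7500; (r_i+r_j)·cross = 14.5·56.7500 = 822.8750
edge 4: (6,33.5)→(3,2.5)  cross = 6·2.5 − 3·33.5 = -85.5000; (r_i+r_j)·cross = 9·-85.5000 = -769.5000
Σcross = 677.7500 → A = |Σcross|/2 = 338.8750 mm²
Σ(r_i+r_j)·cross = 20462.1250 → first moment M = |Σ|/6 = 3410.3542
R_c = M/A = 3410.3542/338.8750 = 10.0638 mm
θ = 151° = 2.635447 rad
V = θ·R_c·A = 2.635447·10.0638·338.8750 = 8987.808 mm³

Volume = 8987.808 mm³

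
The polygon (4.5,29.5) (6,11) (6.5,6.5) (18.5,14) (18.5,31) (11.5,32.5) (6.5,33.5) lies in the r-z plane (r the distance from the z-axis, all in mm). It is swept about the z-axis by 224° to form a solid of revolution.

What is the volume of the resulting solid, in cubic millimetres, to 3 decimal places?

Profile (r,z), 7 vertices: (4.5,29.5) (6,11) (6.5,6.5) (18.5,14) (18.5,31) (11.5,32.5) (6.5,33.5)
edge 0: (4.5,29.5)→(6,11)  cross = 4.5·11 − 6·29.5 = -127.5000; (r_i+r_j)·cross = 10.5·-127.5000 = -1338.7500
edge 1: (6,11)→(6.5,6.5)  cross = 6·6.5 − 6.5·11 = -32.5000; (r_i+r_j)·cross = 12.5·-32.5000 = -406.2500
edge 2: (6.5,6.5)→(18.5,14)  cross = 6.5·14 − 18.5·6.5 = -29.2500; (r_i+r_j)·cross = 25·-29.2500 = -731.2500
edge 3: (18.5,14)→(18.5,31)  cross = 18.5·31 − 18.5·14 = 314.5000; (r_i+r_j)·cross = 37·314.5000 = 11636.5000
edge 4: (18.5,31)→(11.5,32.5)  cross = 18.5·32.5 − 11.5·31 = 244.7500; (r_i+r_j)·cross = 30·244.7500 = 7342.5000
edge 5: (11.5,32.5)→(6.5,33.5)  cross = 11.5·33.5 − 6.5·32.5 = 174.0000; (r_i+r_j)·cross = 18·174.0000 = 3132.0000
edge 6: (6.5,33.5)→(4.5,29.5)  cross = 6.5·29.5 − 4.5·33.5 = 41.0000; (r_i+r_j)·cross = 11·41.0000 = 451.0000
Σcross = 585.0000 → A = |Σcross|/2 = 292.5000 mm²
Σ(r_i+r_j)·cross = 20085.7500 → first moment M = |Σ|/6 = 3347.6250
R_c = M/A = 3347.6250/292.5000 = 11.4449 mm
θ = 224° = 3.909538 rad
V = θ·R_c·A = 3.909538·11.4449·292.5000 = 13087.666 mm³

Volume = 13087.666 mm³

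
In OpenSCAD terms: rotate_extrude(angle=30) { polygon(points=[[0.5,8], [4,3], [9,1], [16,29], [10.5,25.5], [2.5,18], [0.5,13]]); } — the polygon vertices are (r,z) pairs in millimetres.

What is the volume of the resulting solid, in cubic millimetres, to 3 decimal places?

Profile (r,z), 7 vertices: (0.5,8) (4,3) (9,1) (16,29) (10.5,25.5) (2.5,18) (0.5,13)
edge 0: (0.5,8)→(4,3)  cross = 0.5·3 − 4·8 = -30.5000; (r_i+r_j)·cross = 4.5·-30.5000 = -137.2500
edge 1: (4,3)→(9,1)  cross = 4·1 − 9·3 = -23.0000; (r_i+r_j)·cross = 13·-23.0000 = -299.0000
edge 2: (9,1)→(16,29)  cross = 9·29 − 16·1 = 245.0000; (r_i+r_j)·cross = 25·245.0000 = 6125.0000
edge 3: (16,29)→(10.5,25.5)  cross = 16·25.5 − 10.5·29 = 103.5000; (r_i+r_j)·cross = 26.5·103.5000 = 2742.7500
edge 4: (10.5,25.5)→(2.5,18)  cross = 10.5·18 − 2.5·25.5 = 125.2500; (r_i+r_j)·cross = 13·125.2500 = 1628.2500
edge 5: (2.5,18)→(0.5,13)  cross = 2.5·13 − 0.5·18 = 23.5000; (r_i+r_j)·cross = 3·23.5000 = 70.5000
edge 6: (0.5,13)→(0.5,8)  cross = 0.5·8 − 0.5·13 = -2.5000; (r_i+r_j)·cross = 1·-2.5000 = -2.5000
Σcross = 441.2500 → A = |Σcross|/2 = 220.6250 mm²
Σ(r_i+r_j)·cross = 10127.7500 → first moment M = |Σ|/6 = 1687.9583
R_c = M/A = 1687.9583/220.6250 = 7.6508 mm
θ = 30° = 0.523599 rad
V = θ·R_c·A = 0.523599·7.6508·220.6250 = 883.813 mm³

Volume = 883.813 mm³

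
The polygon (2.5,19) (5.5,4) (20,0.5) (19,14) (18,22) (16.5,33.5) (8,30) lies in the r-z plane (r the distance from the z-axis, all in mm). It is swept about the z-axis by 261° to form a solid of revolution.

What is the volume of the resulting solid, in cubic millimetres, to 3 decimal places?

Volume = 21725.504 mm³

Profile (r,z), 7 vertices: (2.5,19) (5.5,4) (20,0.5) (19,14) (18,22) (16.5,33.5) (8,30)
edge 0: (2.5,19)→(5.5,4)  cross = 2.5·4 − 5.5·19 = -94.5000; (r_i+r_j)·cross = 8·-94.5000 = -756.0000
edge 1: (5.5,4)→(20,0.5)  cross = 5.5·0.5 − 20·4 = -77.2500; (r_i+r_j)·cross = 25.5·-77.2500 = -1969.8750
edge 2: (20,0.5)→(19,14)  cross = 20·14 − 19·0.5 = 270.5000; (r_i+r_j)·cross = 39·270.5000 = 10549.5000
edge 3: (19,14)→(18,22)  cross = 19·22 − 18·14 = 166.0000; (r_i+r_j)·cross = 37·166.0000 = 6142.0000
edge 4: (18,22)→(16.5,33.5)  cross = 18·33.5 − 16.5·22 = 240.0000; (r_i+r_j)·cross = 34.5·240.0000 = 8280.0000
edge 5: (16.5,33.5)→(8,30)  cross = 16.5·30 − 8·33.5 = 227.0000; (r_i+r_j)·cross = 24.5·227.0000 = 5561.5000
edge 6: (8,30)→(2.5,19)  cross = 8·19 − 2.5·30 = 77.0000; (r_i+r_j)·cross = 10.5·77.0000 = 808.5000
Σcross = 808.7500 → A = |Σcross|/2 = 404.3750 mm²
Σ(r_i+r_j)·cross = 28615.6250 → first moment M = |Σ|/6 = 4769.2708
R_c = M/A = 4769.2708/404.3750 = 11.7942 mm
θ = 261° = 4.555309 rad
V = θ·R_c·A = 4.555309·11.7942·404.3750 = 21725.504 mm³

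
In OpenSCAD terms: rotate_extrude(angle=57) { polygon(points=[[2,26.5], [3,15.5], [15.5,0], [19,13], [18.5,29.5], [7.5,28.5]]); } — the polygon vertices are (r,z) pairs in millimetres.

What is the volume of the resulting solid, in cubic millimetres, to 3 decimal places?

Profile (r,z), 6 vertices: (2,26.5) (3,15.5) (15.5,0) (19,13) (18.5,29.5) (7.5,28.5)
edge 0: (2,26.5)→(3,15.5)  cross = 2·15.5 − 3·26.5 = -48.5000; (r_i+r_j)·cross = 5·-48.5000 = -242.5000
edge 1: (3,15.5)→(15.5,0)  cross = 3·0 − 15.5·15.5 = -240.2500; (r_i+r_j)·cross = 18.5·-240.2500 = -4444.6250
edge 2: (15.5,0)→(19,13)  cross = 15.5·13 − 19·0 = 201.5000; (r_i+r_j)·cross = 34.5·201.5000 = 6951.7500
edge 3: (19,13)→(18.5,29.5)  cross = 19·29.5 − 18.5·13 = 320.0000; (r_i+r_j)·cross = 37.5·320.0000 = 12000.0000
edge 4: (18.5,29.5)→(7.5,28.5)  cross = 18.5·28.5 − 7.5·29.5 = 306.0000; (r_i+r_j)·cross = 26·306.0000 = 7956.0000
edge 5: (7.5,28.5)→(2,26.5)  cross = 7.5·26.5 − 2·28.5 = 141.7500; (r_i+r_j)·cross = 9.5·141.7500 = 1346.6250
Σcross = 680.5000 → A = |Σcross|/2 = 340.2500 mm²
Σ(r_i+r_j)·cross = 23567.2500 → first moment M = |Σ|/6 = 3927.8750
R_c = M/A = 3927.8750/340.2500 = 11.5441 mm
θ = 57° = 0.994838 rad
V = θ·R_c·A = 0.994838·11.5441·340.2500 = 3907.598 mm³

Volume = 3907.598 mm³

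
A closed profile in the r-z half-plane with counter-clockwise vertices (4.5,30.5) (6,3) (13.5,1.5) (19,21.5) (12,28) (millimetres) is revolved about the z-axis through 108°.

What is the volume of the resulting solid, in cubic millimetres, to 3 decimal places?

Profile (r,z), 5 vertices: (4.5,30.5) (6,3) (13.5,1.5) (19,21.5) (12,28)
edge 0: (4.5,30.5)→(6,3)  cross = 4.5·3 − 6·30.5 = -169.5000; (r_i+r_j)·cross = 10.5·-169.5000 = -1779.7500
edge 1: (6,3)→(13.5,1.5)  cross = 6·1.5 − 13.5·3 = -31.5000; (r_i+r_j)·cross = 19.5·-31.5000 = -614.2500
edge 2: (13.5,1.5)→(19,21.5)  cross = 13.5·21.5 − 19·1.5 = 261.7500; (r_i+r_j)·cross = 32.5·261.7500 = 8506.8750
edge 3: (19,21.5)→(12,28)  cross = 19·28 − 12·21.5 = 274.0000; (r_i+r_j)·cross = 31·274.0000 = 8494.0000
edge 4: (12,28)→(4.5,30.5)  cross = 12·30.5 − 4.5·28 = 240.0000; (r_i+r_j)·cross = 16.5·240.0000 = 3960.0000
Σcross = 574.7500 → A = |Σcross|/2 = 287.3750 mm²
Σ(r_i+r_j)·cross = 18566.8750 → first moment M = |Σ|/6 = 3094.4792
R_c = M/A = 3094.4792/287.3750 = 10.7681 mm
θ = 108° = 1.884956 rad
V = θ·R_c·A = 1.884956·10.7681·287.3750 = 5832.956 mm³

Volume = 5832.956 mm³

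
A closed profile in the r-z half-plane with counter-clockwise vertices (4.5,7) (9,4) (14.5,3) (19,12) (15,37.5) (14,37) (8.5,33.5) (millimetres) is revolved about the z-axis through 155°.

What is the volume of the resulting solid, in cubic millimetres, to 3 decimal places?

Profile (r,z), 7 vertices: (4.5,7) (9,4) (14.5,3) (19,12) (15,37.5) (14,37) (8.5,33.5)
edge 0: (4.5,7)→(9,4)  cross = 4.5·4 − 9·7 = -45.0000; (r_i+r_j)·cross = 13.5·-45.0000 = -607.5000
edge 1: (9,4)→(14.5,3)  cross = 9·3 − 14.5·4 = -31.0000; (r_i+r_j)·cross = 23.5·-31.0000 = -728.5000
edge 2: (14.5,3)→(19,12)  cross = 14.5·12 − 19·3 = 117.0000; (r_i+r_j)·cross = 33.5·117.0000 = 3919.5000
edge 3: (19,12)→(15,37.5)  cross = 19·37.5 − 15·12 = 532.5000; (r_i+r_j)·cross = 34·532.5000 = 18105.0000
edge 4: (15,37.5)→(14,37)  cross = 15·37 − 14·37.5 = 30.0000; (r_i+r_j)·cross = 29·30.0000 = 870.0000
edge 5: (14,37)→(8.5,33.5)  cross = 14·33.5 − 8.5·37 = 154.5000; (r_i+r_j)·cross = 22.5·154.5000 = 3476.2500
edge 6: (8.5,33.5)→(4.5,7)  cross = 8.5·7 − 4.5·33.5 = -91.2500; (r_i+r_j)·cross = 13·-91.2500 = -1186.2500
Σcross = 666.7500 → A = |Σcross|/2 = 333.3750 mm²
Σ(r_i+r_j)·cross = 23848.5000 → first moment M = |Σ|/6 = 3974.7500
R_c = M/A = 3974.7500/333.3750 = 11.9228 mm
θ = 155° = 2.705260 rad
V = θ·R_c·A = 2.705260·11.9228·333.3750 = 10752.734 mm³

Volume = 10752.734 mm³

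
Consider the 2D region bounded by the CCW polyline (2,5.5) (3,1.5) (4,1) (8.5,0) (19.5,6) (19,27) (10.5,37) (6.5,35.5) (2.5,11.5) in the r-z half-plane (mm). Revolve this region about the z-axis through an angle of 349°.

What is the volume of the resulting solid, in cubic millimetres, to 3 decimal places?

Profile (r,z), 9 vertices: (2,5.5) (3,1.5) (4,1) (8.5,0) (19.5,6) (19,27) (10.5,37) (6.5,35.5) (2.5,11.5)
edge 0: (2,5.5)→(3,1.5)  cross = 2·1.5 − 3·5.5 = -13.5000; (r_i+r_j)·cross = 5·-13.5000 = -67.5000
edge 1: (3,1.5)→(4,1)  cross = 3·1 − 4·1.5 = -3.0000; (r_i+r_j)·cross = 7·-3.0000 = -21.0000
edge 2: (4,1)→(8.5,0)  cross = 4·0 − 8.5·1 = -8.5000; (r_i+r_j)·cross = 12.5·-8.5000 = -106.2500
edge 3: (8.5,0)→(19.5,6)  cross = 8.5·6 − 19.5·0 = 51.0000; (r_i+r_j)·cross = 28·51.0000 = 1428.0000
edge 4: (19.5,6)→(19,27)  cross = 19.5·27 − 19·6 = 412.5000; (r_i+r_j)·cross = 38.5·412.5000 = 15881.2500
edge 5: (19,27)→(10.5,37)  cross = 19·37 − 10.5·27 = 419.5000; (r_i+r_j)·cross = 29.5·419.5000 = 12375.2500
edge 6: (10.5,37)→(6.5,35.5)  cross = 10.5·35.5 − 6.5·37 = 132.2500; (r_i+r_j)·cross = 17·132.2500 = 2248.2500
edge 7: (6.5,35.5)→(2.5,11.5)  cross = 6.5·11.5 − 2.5·35.5 = -14.0000; (r_i+r_j)·cross = 9·-14.0000 = -126.0000
edge 8: (2.5,11.5)→(2,5.5)  cross = 2.5·5.5 − 2·11.5 = -9.2500; (r_i+r_j)·cross = 4.5·-9.2500 = -41.6250
Σcross = 967.0000 → A = |Σcross|/2 = 483.5000 mm²
Σ(r_i+r_j)·cross = 31570.3750 → first moment M = |Σ|/6 = 5261.7292
R_c = M/A = 5261.7292/483.5000 = 10.8826 mm
θ = 349° = 6.091199 rad
V = θ·R_c·A = 6.091199·10.8826·483.5000 = 32050.240 mm³

Volume = 32050.240 mm³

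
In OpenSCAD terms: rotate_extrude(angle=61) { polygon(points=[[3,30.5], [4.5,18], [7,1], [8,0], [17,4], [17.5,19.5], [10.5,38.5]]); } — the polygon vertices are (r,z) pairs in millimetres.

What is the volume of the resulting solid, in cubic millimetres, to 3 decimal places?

Volume = 4183.412 mm³

Profile (r,z), 7 vertices: (3,30.5) (4.5,18) (7,1) (8,0) (17,4) (17.5,19.5) (10.5,38.5)
edge 0: (3,30.5)→(4.5,18)  cross = 3·18 − 4.5·30.5 = -83.2500; (r_i+r_j)·cross = 7.5·-83.2500 = -624.3750
edge 1: (4.5,18)→(7,1)  cross = 4.5·1 − 7·18 = -121.5000; (r_i+r_j)·cross = 11.5·-121.5000 = -1397.2500
edge 2: (7,1)→(8,0)  cross = 7·0 − 8·1 = -8.0000; (r_i+r_j)·cross = 15·-8.0000 = -120.0000
edge 3: (8,0)→(17,4)  cross = 8·4 − 17·0 = 32.0000; (r_i+r_j)·cross = 25·32.0000 = 800.0000
edge 4: (17,4)→(17.5,19.5)  cross = 17·19.5 − 17.5·4 = 261.5000; (r_i+r_j)·cross = 34.5·261.5000 = 9021.7500
edge 5: (17.5,19.5)→(10.5,38.5)  cross = 17.5·38.5 − 10.5·19.5 = 469.0000; (r_i+r_j)·cross = 28·469.0000 = 13132.0000
edge 6: (10.5,38.5)→(3,30.5)  cross = 10.5·30.5 − 3·38.5 = 204.7500; (r_i+r_j)·cross = 13.5·204.7500 = 2764.1250
Σcross = 754.5000 → A = |Σcross|/2 = 377.2500 mm²
Σ(r_i+r_j)·cross = 23576.2500 → first moment M = |Σ|/6 = 3929.3750
R_c = M/A = 3929.3750/377.2500 = 10.4158 mm
θ = 61° = 1.064651 rad
V = θ·R_c·A = 1.064651·10.4158·377.2500 = 4183.412 mm³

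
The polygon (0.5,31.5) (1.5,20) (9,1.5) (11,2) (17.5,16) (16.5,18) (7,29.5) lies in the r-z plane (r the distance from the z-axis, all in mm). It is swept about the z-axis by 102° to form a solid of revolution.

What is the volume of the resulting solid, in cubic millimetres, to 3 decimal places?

Volume = 4113.049 mm³

Profile (r,z), 7 vertices: (0.5,31.5) (1.5,20) (9,1.5) (11,2) (17.5,16) (16.5,18) (7,29.5)
edge 0: (0.5,31.5)→(1.5,20)  cross = 0.5·20 − 1.5·31.5 = -37.2500; (r_i+r_j)·cross = 2·-37.2500 = -74.5000
edge 1: (1.5,20)→(9,1.5)  cross = 1.5·1.5 − 9·20 = -177.7500; (r_i+r_j)·cross = 10.5·-177.7500 = -1866.3750
edge 2: (9,1.5)→(11,2)  cross = 9·2 − 11·1.5 = 1.5000; (r_i+r_j)·cross = 20·1.5000 = 30.0000
edge 3: (11,2)→(17.5,16)  cross = 11·16 − 17.5·2 = 141.0000; (r_i+r_j)·cross = 28.5·141.0000 = 4018.5000
edge 4: (17.5,16)→(16.5,18)  cross = 17.5·18 − 16.5·16 = 51.0000; (r_i+r_j)·cross = 34·51.0000 = 1734.0000
edge 5: (16.5,18)→(7,29.5)  cross = 16.5·29.5 − 7·18 = 360.7500; (r_i+r_j)·cross = 23.5·360.7500 = 8477.6250
edge 6: (7,29.5)→(0.5,31.5)  cross = 7·31.5 − 0.5·29.5 = 205.7500; (r_i+r_j)·cross = 7.5·205.7500 = 1543.1250
Σcross = 545.0000 → A = |Σcross|/2 = 272.5000 mm²
Σ(r_i+r_j)·cross = 13862.3750 → first moment M = |Σ|/6 = 2310.3958
R_c = M/A = 2310.3958/272.5000 = 8.4785 mm
θ = 102° = 1.780236 rad
V = θ·R_c·A = 1.780236·8.4785·272.5000 = 4113.049 mm³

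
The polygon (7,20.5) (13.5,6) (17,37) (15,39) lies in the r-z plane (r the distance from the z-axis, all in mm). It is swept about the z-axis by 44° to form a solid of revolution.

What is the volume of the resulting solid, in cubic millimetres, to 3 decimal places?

Volume = 1475.270 mm³

Profile (r,z), 4 vertices: (7,20.5) (13.5,6) (17,37) (15,39)
edge 0: (7,20.5)→(13.5,6)  cross = 7·6 − 13.5·20.5 = -234.7500; (r_i+r_j)·cross = 20.5·-234.7500 = -4812.3750
edge 1: (13.5,6)→(17,37)  cross = 13.5·37 − 17·6 = 397.5000; (r_i+r_j)·cross = 30.5·397.5000 = 12123.7500
edge 2: (17,37)→(15,39)  cross = 17·39 − 15·37 = 108.0000; (r_i+r_j)·cross = 32·108.0000 = 3456.0000
edge 3: (15,39)→(7,20.5)  cross = 15·20.5 − 7·39 = 34.5000; (r_i+r_j)·cross = 22·34.5000 = 759.0000
Σcross = 305.2500 → A = |Σcross|/2 = 152.6250 mm²
Σ(r_i+r_j)·cross = 11526.3750 → first moment M = |Σ|/6 = 1921.0625
R_c = M/A = 1921.0625/152.6250 = 12.5868 mm
θ = 44° = 0.767945 rad
V = θ·R_c·A = 0.767945·12.5868·152.6250 = 1475.270 mm³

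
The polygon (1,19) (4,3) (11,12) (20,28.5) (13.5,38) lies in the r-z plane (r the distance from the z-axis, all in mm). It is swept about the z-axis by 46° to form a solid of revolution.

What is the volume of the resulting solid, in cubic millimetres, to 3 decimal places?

Volume = 2392.180 mm³

Profile (r,z), 5 vertices: (1,19) (4,3) (11,12) (20,28.5) (13.5,38)
edge 0: (1,19)→(4,3)  cross = 1·3 − 4·19 = -73.0000; (r_i+r_j)·cross = 5·-73.0000 = -365.0000
edge 1: (4,3)→(11,12)  cross = 4·12 − 11·3 = 15.0000; (r_i+r_j)·cross = 15·15.0000 = 225.0000
edge 2: (11,12)→(20,28.5)  cross = 11·28.5 − 20·12 = 73.5000; (r_i+r_j)·cross = 31·73.5000 = 2278.5000
edge 3: (20,28.5)→(13.5,38)  cross = 20·38 − 13.5·28.5 = 375.2500; (r_i+r_j)·cross = 33.5·375.2500 = 12570.8750
edge 4: (13.5,38)→(1,19)  cross = 13.5·19 − 1·38 = 218.5000; (r_i+r_j)·cross = 14.5·218.5000 = 3168.2500
Σcross = 609.2500 → A = |Σcross|/2 = 304.6250 mm²
Σ(r_i+r_j)·cross = 17877.6250 → first moment M = |Σ|/6 = 2979.6042
R_c = M/A = 2979.6042/304.6250 = 9.7812 mm
θ = 46° = 0.802851 rad
V = θ·R_c·A = 0.802851·9.7812·304.6250 = 2392.180 mm³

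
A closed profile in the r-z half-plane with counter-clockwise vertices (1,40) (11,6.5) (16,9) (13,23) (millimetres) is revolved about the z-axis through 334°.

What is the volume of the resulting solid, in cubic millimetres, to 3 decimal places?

Volume = 8646.943 mm³

Profile (r,z), 4 vertices: (1,40) (11,6.5) (16,9) (13,23)
edge 0: (1,40)→(11,6.5)  cross = 1·6.5 − 11·40 = -433.5000; (r_i+r_j)·cross = 12·-433.5000 = -5202.0000
edge 1: (11,6.5)→(16,9)  cross = 11·9 − 16·6.5 = -5.0000; (r_i+r_j)·cross = 27·-5.0000 = -135.0000
edge 2: (16,9)→(13,23)  cross = 16·23 − 13·9 = 251.0000; (r_i+r_j)·cross = 29·251.0000 = 7279.0000
edge 3: (13,23)→(1,40)  cross = 13·40 − 1·23 = 497.0000; (r_i+r_j)·cross = 14·497.0000 = 6958.0000
Σcross = 309.5000 → A = |Σcross|/2 = 154.7500 mm²
Σ(r_i+r_j)·cross = 8900.0000 → first moment M = |Σ|/6 = 1483.3333
R_c = M/A = 1483.3333/154.7500 = 9.5854 mm
θ = 334° = 5.829400 rad
V = θ·R_c·A = 5.829400·9.5854·154.7500 = 8646.943 mm³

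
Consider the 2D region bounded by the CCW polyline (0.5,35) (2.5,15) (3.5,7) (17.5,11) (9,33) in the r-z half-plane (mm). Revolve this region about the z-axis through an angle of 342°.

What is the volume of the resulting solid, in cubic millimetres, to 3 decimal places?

Volume = 13233.331 mm³

Profile (r,z), 5 vertices: (0.5,35) (2.5,15) (3.5,7) (17.5,11) (9,33)
edge 0: (0.5,35)→(2.5,15)  cross = 0.5·15 − 2.5·35 = -80.0000; (r_i+r_j)·cross = 3·-80.0000 = -240.0000
edge 1: (2.5,15)→(3.5,7)  cross = 2.5·7 − 3.5·15 = -35.0000; (r_i+r_j)·cross = 6·-35.0000 = -210.0000
edge 2: (3.5,7)→(17.5,11)  cross = 3.5·11 − 17.5·7 = -84.0000; (r_i+r_j)·cross = 21·-84.0000 = -1764.0000
edge 3: (17.5,11)→(9,33)  cross = 17.5·33 − 9·11 = 478.5000; (r_i+r_j)·cross = 26.5·478.5000 = 12680.2500
edge 4: (9,33)→(0.5,35)  cross = 9·35 − 0.5·33 = 298.5000; (r_i+r_j)·cross = 9.5·298.5000 = 2835.7500
Σcross = 578.0000 → A = |Σcross|/2 = 289.0000 mm²
Σ(r_i+r_j)·cross = 13302.0000 → first moment M = |Σ|/6 = 2217.0000
R_c = M/A = 2217.0000/289.0000 = 7.6713 mm
θ = 342° = 5.969026 rad
V = θ·R_c·A = 5.969026·7.6713·289.0000 = 13233.331 mm³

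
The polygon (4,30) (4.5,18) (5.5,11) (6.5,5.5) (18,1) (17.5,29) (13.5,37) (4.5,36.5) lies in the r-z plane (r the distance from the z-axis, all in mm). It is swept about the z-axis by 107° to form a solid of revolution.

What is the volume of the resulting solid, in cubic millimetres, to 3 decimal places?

Profile (r,z), 8 vertices: (4,30) (4.5,18) (5.5,11) (6.5,5.5) (18,1) (17.5,29) (13.5,37) (4.5,36.5)
edge 0: (4,30)→(4.5,18)  cross = 4·18 − 4.5·30 = -63.0000; (r_i+r_j)·cross = 8.5·-63.0000 = -535.5000
edge 1: (4.5,18)→(5.5,11)  cross = 4.5·11 − 5.5·18 = -49.5000; (r_i+r_j)·cross = 10·-49.5000 = -495.0000
edge 2: (5.5,11)→(6.5,5.5)  cross = 5.5·5.5 − 6.5·11 = -41.2500; (r_i+r_j)·cross = 12·-41.2500 = -495.0000
edge 3: (6.5,5.5)→(18,1)  cross = 6.5·1 − 18·5.5 = -92.5000; (r_i+r_j)·cross = 24.5·-92.5000 = -2266.2500
edge 4: (18,1)→(17.5,29)  cross = 18·29 − 17.5·1 = 504.5000; (r_i+r_j)·cross = 35.5·504.5000 = 17909.7500
edge 5: (17.5,29)→(13.5,37)  cross = 17.5·37 − 13.5·29 = 256.0000; (r_i+r_j)·cross = 31·256.0000 = 7936.0000
edge 6: (13.5,37)→(4.5,36.5)  cross = 13.5·36.5 − 4.5·37 = 326.2500; (r_i+r_j)·cross = 18·326.2500 = 5872.5000
edge 7: (4.5,36.5)→(4,30)  cross = 4.5·30 − 4·36.5 = -11.0000; (r_i+r_j)·cross = 8.5·-11.0000 = -93.5000
Σcross = 829.5000 → A = |Σcross|/2 = 414.7500 mm²
Σ(r_i+r_j)·cross = 27833.0000 → first moment M = |Σ|/6 = 4638.8333
R_c = M/A = 4638.8333/414.7500 = 11.1846 mm
θ = 107° = 1.867502 rad
V = θ·R_c·A = 1.867502·11.1846·414.7500 = 8663.032 mm³

Volume = 8663.032 mm³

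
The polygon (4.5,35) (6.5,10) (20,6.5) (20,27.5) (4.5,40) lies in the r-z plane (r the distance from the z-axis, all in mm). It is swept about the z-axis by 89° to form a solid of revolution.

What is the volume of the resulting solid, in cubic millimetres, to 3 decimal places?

Volume = 6984.283 mm³

Profile (r,z), 5 vertices: (4.5,35) (6.5,10) (20,6.5) (20,27.5) (4.5,40)
edge 0: (4.5,35)→(6.5,10)  cross = 4.5·10 − 6.5·35 = -182.5000; (r_i+r_j)·cross = 11·-182.5000 = -2007.5000
edge 1: (6.5,10)→(20,6.5)  cross = 6.5·6.5 − 20·10 = -157.7500; (r_i+r_j)·cross = 26.5·-157.7500 = -4180.3750
edge 2: (20,6.5)→(20,27.5)  cross = 20·27.5 − 20·6.5 = 420.0000; (r_i+r_j)·cross = 40·420.0000 = 16800.0000
edge 3: (20,27.5)→(4.5,40)  cross = 20·40 − 4.5·27.5 = 676.2500; (r_i+r_j)·cross = 24.5·676.2500 = 16568.1250
edge 4: (4.5,40)→(4.5,35)  cross = 4.5·35 − 4.5·40 = -22.5000; (r_i+r_j)·cross = 9·-22.5000 = -202.5000
Σcross = 733.5000 → A = |Σcross|/2 = 366.7500 mm²
Σ(r_i+r_j)·cross = 26977.7500 → first moment M = |Σ|/6 = 4496.2917
R_c = M/A = 4496.2917/366.7500 = 12.2598 mm
θ = 89° = 1.553343 rad
V = θ·R_c·A = 1.553343·12.2598·366.7500 = 6984.283 mm³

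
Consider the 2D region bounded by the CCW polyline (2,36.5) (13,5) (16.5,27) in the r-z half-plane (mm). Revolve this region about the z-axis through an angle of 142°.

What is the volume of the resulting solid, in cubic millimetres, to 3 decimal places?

Profile (r,z), 3 vertices: (2,36.5) (13,5) (16.5,27)
edge 0: (2,36.5)→(13,5)  cross = 2·5 − 13·36.5 = -464.5000; (r_i+r_j)·cross = 15·-464.5000 = -6967.5000
edge 1: (13,5)→(16.5,27)  cross = 13·27 − 16.5·5 = 268.5000; (r_i+r_j)·cross = 29.5·268.5000 = 7920.7500
edge 2: (16.5,27)→(2,36.5)  cross = 16.5·36.5 − 2·27 = 548.2500; (r_i+r_j)·cross = 18.5·548.2500 = 10142.6250
Σcross = 352.2500 → A = |Σcross|/2 = 176.1250 mm²
Σ(r_i+r_j)·cross = 11095.8750 → first moment M = |Σ|/6 = 1849.3125
R_c = M/A = 1849.3125/176.1250 = 10.5000 mm
θ = 142° = 2.478368 rad
V = θ·R_c·A = 2.478368·10.5000·176.1250 = 4583.276 mm³

Volume = 4583.276 mm³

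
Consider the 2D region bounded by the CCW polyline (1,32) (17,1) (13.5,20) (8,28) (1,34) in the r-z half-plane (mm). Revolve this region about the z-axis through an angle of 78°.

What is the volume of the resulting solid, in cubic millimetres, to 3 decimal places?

Volume = 1602.601 mm³

Profile (r,z), 5 vertices: (1,32) (17,1) (13.5,20) (8,28) (1,34)
edge 0: (1,32)→(17,1)  cross = 1·1 − 17·32 = -543.0000; (r_i+r_j)·cross = 18·-543.0000 = -9774.0000
edge 1: (17,1)→(13.5,20)  cross = 17·20 − 13.5·1 = 326.5000; (r_i+r_j)·cross = 30.5·326.5000 = 9958.2500
edge 2: (13.5,20)→(8,28)  cross = 13.5·28 − 8·20 = 218.0000; (r_i+r_j)·cross = 21.5·218.0000 = 4687.0000
edge 3: (8,28)→(1,34)  cross = 8·34 − 1·28 = 244.0000; (r_i+r_j)·cross = 9·244.0000 = 2196.0000
edge 4: (1,34)→(1,32)  cross = 1·32 − 1·34 = -2.0000; (r_i+r_j)·cross = 2·-2.0000 = -4.0000
Σcross = 243.5000 → A = |Σcross|/2 = 121.7500 mm²
Σ(r_i+r_j)·cross = 7063.2500 → first moment M = |Σ|/6 = 1177.2083
R_c = M/A = 1177.2083/121.7500 = 9.6691 mm
θ = 78° = 1.361357 rad
V = θ·R_c·A = 1.361357·9.6691·121.7500 = 1602.601 mm³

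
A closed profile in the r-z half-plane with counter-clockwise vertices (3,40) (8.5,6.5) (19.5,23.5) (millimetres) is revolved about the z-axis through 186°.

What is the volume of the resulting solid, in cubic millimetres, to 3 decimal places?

Profile (r,z), 3 vertices: (3,40) (8.5,6.5) (19.5,23.5)
edge 0: (3,40)→(8.5,6.5)  cross = 3·6.5 − 8.5·40 = -320.5000; (r_i+r_j)·cross = 11.5·-320.5000 = -3685.7500
edge 1: (8.5,6.5)→(19.5,23.5)  cross = 8.5·23.5 − 19.5·6.5 = 73.0000; (r_i+r_j)·cross = 28·73.0000 = 2044.0000
edge 2: (19.5,23.5)→(3,40)  cross = 19.5·40 − 3·23.5 = 709.5000; (r_i+r_j)·cross = 22.5·709.5000 = 15963.7500
Σcross = 462.0000 → A = |Σcross|/2 = 231.0000 mm²
Σ(r_i+r_j)·cross = 14322.0000 → first moment M = |Σ|/6 = 2387.0000
R_c = M/A = 2387.0000/231.0000 = 10.3333 mm
θ = 186° = 3.246312 rad
V = θ·R_c·A = 3.246312·10.3333·231.0000 = 7748.948 mm³

Volume = 7748.948 mm³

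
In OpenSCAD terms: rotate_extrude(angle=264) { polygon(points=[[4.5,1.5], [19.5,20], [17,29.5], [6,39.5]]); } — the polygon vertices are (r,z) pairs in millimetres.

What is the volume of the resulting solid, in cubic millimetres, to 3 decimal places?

Volume = 15087.237 mm³

Profile (r,z), 4 vertices: (4.5,1.5) (19.5,20) (17,29.5) (6,39.5)
edge 0: (4.5,1.5)→(19.5,20)  cross = 4.5·20 − 19.5·1.5 = 60.7500; (r_i+r_j)·cross = 24·60.7500 = 1458.0000
edge 1: (19.5,20)→(17,29.5)  cross = 19.5·29.5 − 17·20 = 235.2500; (r_i+r_j)·cross = 36.5·235.2500 = 8586.6250
edge 2: (17,29.5)→(6,39.5)  cross = 17·39.5 − 6·29.5 = 494.5000; (r_i+r_j)·cross = 23·494.5000 = 11373.5000
edge 3: (6,39.5)→(4.5,1.5)  cross = 6·1.5 − 4.5·39.5 = -168.7500; (r_i+r_j)·cross = 10.5·-168.7500 = -1771.8750
Σcross = 621.7500 → A = |Σcross|/2 = 310.8750 mm²
Σ(r_i+r_j)·cross = 19646.2500 → first moment M = |Σ|/6 = 3274.3750
R_c = M/A = 3274.3750/310.8750 = 10.5328 mm
θ = 264° = 4.607669 rad
V = θ·R_c·A = 4.607669·10.5328·310.8750 = 15087.237 mm³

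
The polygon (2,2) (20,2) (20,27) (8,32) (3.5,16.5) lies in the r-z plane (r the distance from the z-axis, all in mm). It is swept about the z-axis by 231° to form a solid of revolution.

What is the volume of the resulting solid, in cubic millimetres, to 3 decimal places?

Volume = 20942.721 mm³

Profile (r,z), 5 vertices: (2,2) (20,2) (20,27) (8,32) (3.5,16.5)
edge 0: (2,2)→(20,2)  cross = 2·2 − 20·2 = -36.0000; (r_i+r_j)·cross = 22·-36.0000 = -792.0000
edge 1: (20,2)→(20,27)  cross = 20·27 − 20·2 = 500.0000; (r_i+r_j)·cross = 40·500.0000 = 20000.0000
edge 2: (20,27)→(8,32)  cross = 20·32 − 8·27 = 424.0000; (r_i+r_j)·cross = 28·424.0000 = 11872.0000
edge 3: (8,32)→(3.5,16.5)  cross = 8·16.5 − 3.5·32 = 20.0000; (r_i+r_j)·cross = 11.5·20.0000 = 230.0000
edge 4: (3.5,16.5)→(2,2)  cross = 3.5·2 − 2·16.5 = -26.0000; (r_i+r_j)·cross = 5.5·-26.0000 = -143.0000
Σcross = 882.0000 → A = |Σcross|/2 = 441.0000 mm²
Σ(r_i+r_j)·cross = 31167.0000 → first moment M = |Σ|/6 = 5194.5000
R_c = M/A = 5194.5000/441.0000 = 11.7789 mm
θ = 231° = 4.031711 rad
V = θ·R_c·A = 4.031711·11.7789·441.0000 = 20942.721 mm³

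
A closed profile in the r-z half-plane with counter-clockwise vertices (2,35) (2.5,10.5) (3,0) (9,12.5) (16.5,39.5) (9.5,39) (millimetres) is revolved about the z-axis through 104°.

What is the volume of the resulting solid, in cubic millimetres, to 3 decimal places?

Volume = 4139.924 mm³

Profile (r,z), 6 vertices: (2,35) (2.5,10.5) (3,0) (9,12.5) (16.5,39.5) (9.5,39)
edge 0: (2,35)→(2.5,10.5)  cross = 2·10.5 − 2.5·35 = -66.5000; (r_i+r_j)·cross = 4.5·-66.5000 = -299.2500
edge 1: (2.5,10.5)→(3,0)  cross = 2.5·0 − 3·10.5 = -31.5000; (r_i+r_j)·cross = 5.5·-31.5000 = -173.2500
edge 2: (3,0)→(9,12.5)  cross = 3·12.5 − 9·0 = 37.5000; (r_i+r_j)·cross = 12·37.5000 = 450.0000
edge 3: (9,12.5)→(16.5,39.5)  cross = 9·39.5 − 16.5·12.5 = 149.2500; (r_i+r_j)·cross = 25.5·149.2500 = 3805.8750
edge 4: (16.5,39.5)→(9.5,39)  cross = 16.5·39 − 9.5·39.5 = 268.2500; (r_i+r_j)·cross = 26·268.2500 = 6974.5000
edge 5: (9.5,39)→(2,35)  cross = 9.5·35 − 2·39 = 254.5000; (r_i+r_j)·cross = 11.5·254.5000 = 2926.7500
Σcross = 611.5000 → A = |Σcross|/2 = 305.7500 mm²
Σ(r_i+r_j)·cross = 13684.6250 → first moment M = |Σ|/6 = 2280.7708
R_c = M/A = 2280.7708/305.7500 = 7.4596 mm
θ = 104° = 1.815142 rad
V = θ·R_c·A = 1.815142·7.4596·305.7500 = 4139.924 mm³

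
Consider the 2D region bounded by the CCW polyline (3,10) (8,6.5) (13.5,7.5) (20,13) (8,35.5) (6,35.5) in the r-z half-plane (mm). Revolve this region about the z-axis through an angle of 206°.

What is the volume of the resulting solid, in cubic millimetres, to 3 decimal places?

Volume = 10268.176 mm³

Profile (r,z), 6 vertices: (3,10) (8,6.5) (13.5,7.5) (20,13) (8,35.5) (6,35.5)
edge 0: (3,10)→(8,6.5)  cross = 3·6.5 − 8·10 = -60.5000; (r_i+r_j)·cross = 11·-60.5000 = -665.5000
edge 1: (8,6.5)→(13.5,7.5)  cross = 8·7.5 − 13.5·6.5 = -27.7500; (r_i+r_j)·cross = 21.5·-27.7500 = -596.6250
edge 2: (13.5,7.5)→(20,13)  cross = 13.5·13 − 20·7.5 = 25.5000; (r_i+r_j)·cross = 33.5·25.5000 = 854.2500
edge 3: (20,13)→(8,35.5)  cross = 20·35.5 − 8·13 = 606.0000; (r_i+r_j)·cross = 28·606.0000 = 16968.0000
edge 4: (8,35.5)→(6,35.5)  cross = 8·35.5 − 6·35.5 = 71.0000; (r_i+r_j)·cross = 14·71.0000 = 994.0000
edge 5: (6,35.5)→(3,10)  cross = 6·10 − 3·35.5 = -46.5000; (r_i+r_j)·cross = 9·-46.5000 = -418.5000
Σcross = 567.7500 → A = |Σcross|/2 = 283.8750 mm²
Σ(r_i+r_j)·cross = 17135.6250 → first moment M = |Σ|/6 = 2855.9375
R_c = M/A = 2855.9375/283.8750 = 10.0605 mm
θ = 206° = 3.595378 rad
V = θ·R_c·A = 3.595378·10.0605·283.8750 = 10268.176 mm³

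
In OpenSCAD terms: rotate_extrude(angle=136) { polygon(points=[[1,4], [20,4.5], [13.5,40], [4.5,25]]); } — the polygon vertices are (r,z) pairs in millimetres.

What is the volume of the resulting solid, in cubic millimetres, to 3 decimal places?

Profile (r,z), 4 vertices: (1,4) (20,4.5) (13.5,40) (4.5,25)
edge 0: (1,4)→(20,4.5)  cross = 1·4.5 − 20·4 = -75.5000; (r_i+r_j)·cross = 21·-75.5000 = -1585.5000
edge 1: (20,4.5)→(13.5,40)  cross = 20·40 − 13.5·4.5 = 739.2500; (r_i+r_j)·cross = 33.5·739.2500 = 24764.8750
edge 2: (13.5,40)→(4.5,25)  cross = 13.5·25 − 4.5·40 = 157.5000; (r_i+r_j)·cross = 18·157.5000 = 2835.0000
edge 3: (4.5,25)→(1,4)  cross = 4.5·4 − 1·25 = -7.0000; (r_i+r_j)·cross = 5.5·-7.0000 = -38.5000
Σcross = 814.2500 → A = |Σcross|/2 = 407.1250 mm²
Σ(r_i+r_j)·cross = 25975.8750 → first moment M = |Σ|/6 = 4329.3125
R_c = M/A = 4329.3125/407.1250 = 10.6339 mm
θ = 136° = 2.373648 rad
V = θ·R_c·A = 2.373648·10.6339·407.1250 = 10276.263 mm³

Volume = 10276.263 mm³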